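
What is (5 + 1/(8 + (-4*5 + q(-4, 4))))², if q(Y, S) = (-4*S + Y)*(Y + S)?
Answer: 3481/144 ≈ 24.174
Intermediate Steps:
q(Y, S) = (S + Y)*(Y - 4*S) (q(Y, S) = (Y - 4*S)*(S + Y) = (S + Y)*(Y - 4*S))
(5 + 1/(8 + (-4*5 + q(-4, 4))))² = (5 + 1/(8 + (-4*5 + ((-4)² - 4*4² - 3*4*(-4)))))² = (5 + 1/(8 + (-20 + (16 - 4*16 + 48))))² = (5 + 1/(8 + (-20 + (16 - 64 + 48))))² = (5 + 1/(8 + (-20 + 0)))² = (5 + 1/(8 - 20))² = (5 + 1/(-12))² = (5 - 1/12)² = (59/12)² = 3481/144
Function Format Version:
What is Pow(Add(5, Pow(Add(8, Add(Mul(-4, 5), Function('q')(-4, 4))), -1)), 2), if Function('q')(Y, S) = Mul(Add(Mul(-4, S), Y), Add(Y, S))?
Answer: Rational(3481, 144) ≈ 24.174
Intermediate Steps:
Function('q')(Y, S) = Mul(Add(S, Y), Add(Y, Mul(-4, S))) (Function('q')(Y, S) = Mul(Add(Y, Mul(-4, S)), Add(S, Y)) = Mul(Add(S, Y), Add(Y, Mul(-4, S))))
Pow(Add(5, Pow(Add(8, Add(Mul(-4, 5), Function('q')(-4, 4))), -1)), 2) = Pow(Add(5, Pow(Add(8, Add(Mul(-4, 5), Add(Pow(-4, 2), Mul(-4, Pow(4, 2)), Mul(-3, 4, -4)))), -1)), 2) = Pow(Add(5, Pow(Add(8, Add(-20, Add(16, Mul(-4, 16), 48))), -1)), 2) = Pow(Add(5, Pow(Add(8, Add(-20, Add(16, -64, 48))), -1)), 2) = Pow(Add(5, Pow(Add(8, Add(-20, 0)), -1)), 2) = Pow(Add(5, Pow(Add(8, -20), -1)), 2) = Pow(Add(5, Pow(-12, -1)), 2) = Pow(Add(5, Rational(-1, 12)), 2) = Pow(Rational(59, 12), 2) = Rational(3481, 144)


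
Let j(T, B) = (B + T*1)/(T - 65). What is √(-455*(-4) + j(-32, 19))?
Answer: 3*√1902849/97 ≈ 42.663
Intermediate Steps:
j(T, B) = (B + T)/(-65 + T)
√(-455*(-4) + j(-32, 19)) = √(-455*(-4) + (19 - 32)/(-65 - 32)) = √(1820 - 13/(-97)) = √(1820 - 1/97*(-13)) = √(1820 + 13/97) = √(176553/97) = 3*√1902849/97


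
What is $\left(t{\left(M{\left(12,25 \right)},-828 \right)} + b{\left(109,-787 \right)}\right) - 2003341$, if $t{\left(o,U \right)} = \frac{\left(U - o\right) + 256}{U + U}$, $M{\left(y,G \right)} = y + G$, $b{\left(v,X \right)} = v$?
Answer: $- \frac{1105783861}{552} \approx -2.0032 \cdot 10^{6}$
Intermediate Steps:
$M{\left(y,G \right)} = G + y$
$t{\left(o,U \right)} = \frac{256 + U - o}{2 U}$
$\left(t{\left(M{\left(12,25 \right)},-828 \right)} + b{\left(109,-787 \right)}\right) - 2003341 = \left(\frac{256 - 828 - \left(25 + 12\right)}{2 \left(-828\right)} + 109\right) - 2003341 = \left(\frac{1}{2} \left(- \frac{1}{828}\right) \left(256 - 828 - 37\right) + 109\right) - 2003341 = \left(\frac{1}{2} \left(- \frac{1}{828}\right) \left(-609\right) + 109\right) - 2003341 = \left(\frac{203}{552} + 109\right) - 2003341 = \frac{60371}{552} - 2003341 = - \frac{1105783861}{552}$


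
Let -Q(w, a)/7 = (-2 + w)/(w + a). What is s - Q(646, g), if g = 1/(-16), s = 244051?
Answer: 2522339213/10335 ≈ 2.4406e+5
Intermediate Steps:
g = -1/16 ≈ -0.062500
Q(w, a) = -7*(-2 + w)/(a + w) (Q(w, a) = -7*(-2 + w)/(w + a) = -7*(-2 + w)/(a + w))
s - Q(646, g) = 244051 - 7*(2 - 1*646)/(-1/16 + 646) = 244051 - 7*(2 - 646)/10335/16 = 244051 - 7*16*(-644)/10335 = 244051 - 1*(-72128/10335) = 244051 + 72128/10335 = 2522339213/10335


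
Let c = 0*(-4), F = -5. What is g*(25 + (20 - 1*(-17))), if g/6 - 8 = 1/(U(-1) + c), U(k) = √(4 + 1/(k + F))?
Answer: 2976 + 372*√138/23 ≈ 3166.0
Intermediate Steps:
c = 0
U(k) = √(4 + 1/(-5 + k)) (U(k) = √(4 + 1/(k - 5)) = √(4 + 1/(-5 + k)))
g = 48 + 6*√138/23 (g = 48 + 6/(√((-19 + 4*(-1))/(-5 - 1)) + 0) = 48 + 6/(√((-19 - 4)/(-6)) + 0) = 48 + 6/(√(-⅙*(-23)) + 0) = 48 + 6/(√(23/6) + 0) = 48 + 6/(√138/6 + 0) = 48 + 6/((√138/6)) = 48 + 6*(√138/23) = 48 + 6*√138/23 ≈ 51.065)
g*(25 + (20 - 1*(-17))) = (48 + 6*√138/23)*(25 + (20 - 1*(-17))) = (48 + 6*√138/23)*(25 + (20 + 17)) = (48 + 6*√138/23)*(25 + 37) = (48 + 6*√138/23)*62 = 2976 + 372*√138/23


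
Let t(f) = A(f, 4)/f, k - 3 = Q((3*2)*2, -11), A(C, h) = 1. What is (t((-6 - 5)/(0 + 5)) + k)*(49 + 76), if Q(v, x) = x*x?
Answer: 169875/11 ≈ 15443.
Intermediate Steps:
Q(v, x) = x**2
k = 124 (k = 3 + (-11)**2 = 3 + 121 = 124)
t(f) = 1/f
(t((-6 - 5)/(0 + 5)) + k)*(49 + 76) = (1/((-6 - 5)/(0 + 5)) + 124)*(49 + 76) = (1/(-11/5) + 124)*125 = (-5/11 + 124)*125 = (1359/11)*125 = 169875/11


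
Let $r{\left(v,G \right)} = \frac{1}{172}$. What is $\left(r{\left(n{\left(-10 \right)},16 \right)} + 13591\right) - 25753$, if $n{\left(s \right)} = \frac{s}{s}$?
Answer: $- \frac{2091863}{172} \approx -12162.0$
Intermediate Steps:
$n{\left(s \right)} = 1$
$r{\left(v,G \right)} = \frac{1}{172}$
$\left(r{\left(n{\left(-10 \right)},16 \right)} + 13591\right) - 25753 = \left(\frac{1}{172} + 13591\right) - 25753 = \frac{2337653}{172} - 25753 = - \frac{2091863}{172}$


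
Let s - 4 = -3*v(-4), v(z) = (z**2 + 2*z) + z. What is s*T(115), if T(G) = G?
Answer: -920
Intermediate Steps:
v(z) = z**2 + 3*z
s = -8 (s = 4 - (-12)*(3 - 4) = 4 - (-12)*(-1) = 4 - 3*4 = 4 - 12 = -8)
s*T(115) = -8*115 = -920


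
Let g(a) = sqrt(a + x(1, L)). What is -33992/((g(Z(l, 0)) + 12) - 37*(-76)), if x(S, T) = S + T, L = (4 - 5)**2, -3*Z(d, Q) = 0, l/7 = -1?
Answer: -6856672/569641 + 2428*sqrt(2)/569641 ≈ -12.031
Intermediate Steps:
l = -7 (l = 7*(-1) = -7)
Z(d, Q) = 0 (Z(d, Q) = -1/3*0 = 0)
L = 1 (L = (-1)**2 = 1)
g(a) = sqrt(2 + a) (g(a) = sqrt(a + (1 + 1)) = sqrt(a + 2) = sqrt(2 + a))
-33992/((g(Z(l, 0)) + 12) - 37*(-76)) = -33992/((sqrt(2 + 0) + 12) - 37*(-76)) = -33992/((sqrt(2) + 12) + 2812) = -33992/((12 + sqrt(2)) + 2812) = -33992/(2824 + sqrt(2))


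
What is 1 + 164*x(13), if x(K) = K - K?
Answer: 1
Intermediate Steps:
x(K) = 0
1 + 164*x(13) = 1 + 164*0 = 1 + 0 = 1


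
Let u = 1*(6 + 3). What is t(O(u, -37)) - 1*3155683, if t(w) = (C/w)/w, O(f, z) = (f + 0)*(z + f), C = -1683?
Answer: -22266499435/7056 ≈ -3.1557e+6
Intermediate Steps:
u = 9 (u = 1*9 = 9)
O(f, z) = f*(f + z)
t(w) = -1683/w² (t(w) = (-1683/w)/w = -1683/w²)
t(O(u, -37)) - 1*3155683 = -1683*1/(81*(9 - 37)²) - 1*3155683 = -1683/(9*(-28))² - 3155683 = -1683/(-252)² - 3155683 = -1683*1/63504 - 3155683 = -187/7056 - 3155683 = -22266499435/7056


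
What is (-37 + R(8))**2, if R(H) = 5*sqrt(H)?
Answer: 1569 - 740*sqrt(2) ≈ 522.48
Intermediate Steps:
(-37 + R(8))**2 = (-37 + 5*sqrt(8))**2 = (-37 + 5*(2*sqrt(2)))**2 = (-37 + 10*sqrt(2))**2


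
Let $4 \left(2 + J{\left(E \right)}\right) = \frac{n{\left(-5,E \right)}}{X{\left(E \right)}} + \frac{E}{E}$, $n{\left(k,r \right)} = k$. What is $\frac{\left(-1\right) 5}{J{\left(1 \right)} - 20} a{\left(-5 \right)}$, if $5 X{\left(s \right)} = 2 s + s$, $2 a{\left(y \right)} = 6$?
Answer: $\frac{90}{143} \approx 0.62937$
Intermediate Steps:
$a{\left(y \right)} = 3$ ($a{\left(y \right)} = \frac{1}{2} \cdot 6 = 3$)
$X{\left(s \right)} = \frac{3 s}{5}$ ($X{\left(s \right)} = \frac{2 s + s}{5} = \frac{3 s}{5}$)
$J{\left(E \right)} = - \frac{7}{4} - \frac{25}{12 E}$ ($J{\left(E \right)} = -2 + \frac{- \frac{5}{\frac{3}{5} E} + \frac{E}{E}}{4} = -2 + \frac{- 5 \frac{5}{3 E} + 1}{4} = -2 + \frac{- \frac{25}{3 E} + 1}{4} = -2 + \frac{1 - \frac{25}{3 E}}{4} = -2 + \left(\frac{1}{4} - \frac{25}{12 E}\right) = - \frac{7}{4} - \frac{25}{12 E}$)
$\frac{\left(-1\right) 5}{J{\left(1 \right)} - 20} a{\left(-5 \right)} = \frac{\left(-1\right) 5}{\frac{-25 - 21}{12 \cdot 1} - 20} \cdot 3 = \frac{1}{\frac{1}{12} \cdot 1 \left(-25 - 21\right) - 20} \left(-5\right) 3 = \frac{1}{\frac{1}{12} \cdot 1 \left(-46\right) - 20} \left(-5\right) 3 = \frac{1}{- \frac{23}{6} - 20} \left(-5\right) 3 = \frac{1}{- \frac{143}{6}} \left(-5\right) 3 = \left(- \frac{6}{143}\right) \left(-5\right) 3 = \frac{30}{143} \cdot 3 = \frac{90}{143}$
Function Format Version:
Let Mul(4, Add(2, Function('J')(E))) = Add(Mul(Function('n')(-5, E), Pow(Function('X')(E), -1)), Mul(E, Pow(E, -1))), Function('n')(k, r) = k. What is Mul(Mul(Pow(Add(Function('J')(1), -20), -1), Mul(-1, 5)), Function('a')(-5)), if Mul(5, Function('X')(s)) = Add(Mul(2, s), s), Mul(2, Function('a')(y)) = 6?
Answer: Rational(90, 143) ≈ 0.62937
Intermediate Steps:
Function('a')(y) = 3 (Function('a')(y) = Mul(Rational(1, 2), 6) = 3)
Function('X')(s) = Mul(Rational(3, 5), s) (Function('X')(s) = Mul(Rational(1, 5), Add(Mul(2, s), s)) = Mul(Rational(1, 5), Mul(3, s)) = Mul(Rational(3, 5), s))
Function('J')(E) = Add(Rational(-7, 4), Mul(Rational(-25, 12), Pow(E, -1))) (Function('J')(E) = Add(-2, Mul(Rational(1, 4), Add(Mul(-5, Pow(Mul(Rational(3, 5), E), -1)), Mul(E, Pow(E, -1))))) = Add(-2, Mul(Rational(1, 4), Add(Mul(-5, Mul(Rational(5, 3), Pow(E, -1))), 1))) = Add(-2, Mul(Rational(1, 4), Add(Mul(Rational(-25, 3), Pow(E, -1)), 1))) = Add(-2, Mul(Rational(1, 4), Add(1, Mul(Rational(-25, 3), Pow(E, -1))))) = Add(-2, Add(Rational(1, 4), Mul(Rational(-25, 12), Pow(E, -1)))) = Add(Rational(-7, 4), Mul(Rational(-25, 12), Pow(E, -1))))
Mul(Mul(Pow(Add(Function('J')(1), -20), -1), Mul(-1, 5)), Function('a')(-5)) = Mul(Mul(Pow(Add(Mul(Rational(1, 12), Pow(1, -1), Add(-25, Mul(-21, 1))), -20), -1), Mul(-1, 5)), 3) = Mul(Mul(Pow(Add(Mul(Rational(1, 12), 1, Add(-25, -21)), -20), -1), -5), 3) = Mul(Mul(Pow(Add(Mul(Rational(1, 12), 1, -46), -20), -1), -5), 3) = Mul(Mul(Pow(Add(Rational(-23, 6), -20), -1), -5), 3) = Mul(Mul(Pow(Rational(-143, 6), -1), -5), 3) = Mul(Mul(Rational(-6, 143), -5), 3) = Mul(Rational(30, 143), 3) = Rational(90, 143)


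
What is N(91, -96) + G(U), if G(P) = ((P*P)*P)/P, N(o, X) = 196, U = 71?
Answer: 5237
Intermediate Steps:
G(P) = P² (G(P) = (P²*P)/P = P³/P = P²)
N(91, -96) + G(U) = 196 + 71² = 196 + 5041 = 5237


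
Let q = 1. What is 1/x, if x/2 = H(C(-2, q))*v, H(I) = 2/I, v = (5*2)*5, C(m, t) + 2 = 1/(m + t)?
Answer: -3/200 ≈ -0.015000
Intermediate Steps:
C(m, t) = -2 + 1/(m + t)
v = 50 (v = 10*5 = 50)
x = -200/3 (x = 2*((2/(((1 - 2*(-2) - 2*1)/(-2 + 1))))*50) = 2*((2/(((1 + 4 - 2)/(-1))))*50) = 2*((2/((-1*3)))*50) = 2*((2/(-3))*50) = 2*((2*(-1/3))*50) = 2*(-2/3*50) = 2*(-100/3) = -200/3 ≈ -66.667)
1/x = 1/(-200/3) = -3/200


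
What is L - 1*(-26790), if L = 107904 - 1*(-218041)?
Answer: 352735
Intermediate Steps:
L = 325945 (L = 107904 + 218041 = 325945)
L - 1*(-26790) = 325945 - 1*(-26790) = 325945 + 26790 = 352735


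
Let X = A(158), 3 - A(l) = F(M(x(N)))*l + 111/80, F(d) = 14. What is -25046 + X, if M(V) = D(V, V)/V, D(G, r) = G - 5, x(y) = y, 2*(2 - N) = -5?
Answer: -2180511/80 ≈ -27256.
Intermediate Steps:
N = 9/2 (N = 2 - 1/2*(-5) = 2 + 5/2 = 9/2 ≈ 4.5000)
D(G, r) = -5 + G
M(V) = (-5 + V)/V
A(l) = 129/80 - 14*l (A(l) = 3 - (14*l + 111/80) = 3 - (111/80 + 14*l) = 3 + (-111/80 - 14*l) = 129/80 - 14*l)
X = -176831/80 (X = 129/80 - 14*158 = 129/80 - 2212 = -176831/80 ≈ -2210.4)
-25046 + X = -25046 - 176831/80 = -2180511/80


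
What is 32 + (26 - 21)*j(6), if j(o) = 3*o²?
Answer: 572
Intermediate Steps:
32 + (26 - 21)*j(6) = 32 + (26 - 21)*(3*6²) = 32 + 5*(3*36) = 32 + 5*108 = 32 + 540 = 572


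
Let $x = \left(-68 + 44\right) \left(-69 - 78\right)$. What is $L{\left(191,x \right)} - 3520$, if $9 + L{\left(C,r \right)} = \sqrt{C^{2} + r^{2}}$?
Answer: $-3529 + \sqrt{12483265} \approx 4.1664$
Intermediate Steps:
$x = 3528$ ($x = \left(-24\right) \left(-147\right) = 3528$)
$L{\left(C,r \right)} = -9 + \sqrt{C^{2} + r^{2}}$
$L{\left(191,x \right)} - 3520 = \left(-9 + \sqrt{191^{2} + 3528^{2}}\right) - 3520 = \left(-9 + \sqrt{36481 + 12446784}\right) - 3520 = \left(-9 + \sqrt{12483265}\right) - 3520 = -3529 + \sqrt{12483265}$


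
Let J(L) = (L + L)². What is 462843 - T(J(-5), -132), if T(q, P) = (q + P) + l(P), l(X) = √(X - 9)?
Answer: 462875 - I*√141 ≈ 4.6288e+5 - 11.874*I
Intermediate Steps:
J(L) = 4*L² (J(L) = (2*L)² = 4*L²)
l(X) = √(-9 + X)
T(q, P) = P + q + √(-9 + P) (T(q, P) = (q + P) + √(-9 + P) = (P + q) + √(-9 + P) = P + q + √(-9 + P))
462843 - T(J(-5), -132) = 462843 - (-132 + 4*(-5)² + √(-9 - 132)) = 462843 - (-132 + 4*25 + √(-141)) = 462843 - (-132 + 100 + I*√141) = 462843 - (-32 + I*√141) = 462843 + (32 - I*√141) = 462875 - I*√141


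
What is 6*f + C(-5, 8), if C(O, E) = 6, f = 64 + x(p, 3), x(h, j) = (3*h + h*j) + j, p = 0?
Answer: 408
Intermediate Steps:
x(h, j) = j + 3*h + h*j
f = 67 (f = 64 + (3 + 3*0 + 0*3) = 64 + (3 + 0 + 0) = 64 + 3 = 67)
6*f + C(-5, 8) = 6*67 + 6 = 402 + 6 = 408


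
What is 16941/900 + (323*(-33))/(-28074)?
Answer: 26955263/1403700 ≈ 19.203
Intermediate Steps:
16941/900 + (323*(-33))/(-28074) = 16941*(1/900) - 10659*(-1/28074) = 5647/300 + 3553/9358 = 26955263/1403700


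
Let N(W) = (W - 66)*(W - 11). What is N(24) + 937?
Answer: 391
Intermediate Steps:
N(W) = (-66 + W)*(-11 + W)
N(24) + 937 = (726 + 24² - 77*24) + 937 = (726 + 576 - 1848) + 937 = -546 + 937 = 391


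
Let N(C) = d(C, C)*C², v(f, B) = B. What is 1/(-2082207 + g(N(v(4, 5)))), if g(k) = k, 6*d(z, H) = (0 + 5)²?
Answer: -6/12492617 ≈ -4.8028e-7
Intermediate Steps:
d(z, H) = 25/6 (d(z, H) = (0 + 5)²/6 = (⅙)*5² = (⅙)*25 = 25/6)
N(C) = 25*C²/6
1/(-2082207 + g(N(v(4, 5)))) = 1/(-2082207 + (25/6)*5²) = 1/(-2082207 + (25/6)*25) = 1/(-2082207 + 625/6) = 1/(-12492617/6) = -6/12492617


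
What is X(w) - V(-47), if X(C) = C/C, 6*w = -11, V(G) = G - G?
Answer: 1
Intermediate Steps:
V(G) = 0
w = -11/6 (w = (⅙)*(-11) = -11/6 ≈ -1.8333)
X(C) = 1
X(w) - V(-47) = 1 - 1*0 = 1 + 0 = 1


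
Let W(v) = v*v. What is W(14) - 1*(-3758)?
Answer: 3954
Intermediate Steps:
W(v) = v²
W(14) - 1*(-3758) = 14² - 1*(-3758) = 196 + 3758 = 3954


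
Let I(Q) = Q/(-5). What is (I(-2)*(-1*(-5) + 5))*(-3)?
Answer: -12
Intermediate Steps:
I(Q) = -Q/5 (I(Q) = Q*(-⅕) = -Q/5)
(I(-2)*(-1*(-5) + 5))*(-3) = ((-⅕*(-2))*(-1*(-5) + 5))*(-3) = (2*(5 + 5)/5)*(-3) = ((⅖)*10)*(-3) = 4*(-3) = -12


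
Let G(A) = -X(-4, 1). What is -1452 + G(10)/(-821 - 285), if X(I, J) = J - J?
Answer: -1452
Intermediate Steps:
X(I, J) = 0
G(A) = 0 (G(A) = -1*0 = 0)
-1452 + G(10)/(-821 - 285) = -1452 + 0/(-821 - 285) = -1452 + 0/(-1106) = -1452 - 1/1106*0 = -1452 + 0 = -1452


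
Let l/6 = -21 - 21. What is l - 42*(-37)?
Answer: 1302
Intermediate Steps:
l = -252 (l = 6*(-21 - 21) = 6*(-42) = -252)
l - 42*(-37) = -252 - 42*(-37) = -252 + 1554 = 1302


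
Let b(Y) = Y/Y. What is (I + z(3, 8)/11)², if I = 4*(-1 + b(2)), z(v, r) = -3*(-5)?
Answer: 225/121 ≈ 1.8595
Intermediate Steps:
b(Y) = 1
z(v, r) = 15
I = 0 (I = 4*(-1 + 1) = 4*0 = 0)
(I + z(3, 8)/11)² = (0 + 15/11)² = (15/11)² = 225/121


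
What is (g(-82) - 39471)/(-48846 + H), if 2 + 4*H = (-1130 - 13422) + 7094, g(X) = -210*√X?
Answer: 39471/50711 + 210*I*√82/50711 ≈ 0.77835 + 0.037499*I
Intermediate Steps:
H = -1865 (H = -½ + ((-1130 - 13422) + 7094)/4 = -½ + (-14552 + 7094)/4 = -½ + (¼)*(-7458) = -½ - 3729/2 = -1865)
(g(-82) - 39471)/(-48846 + H) = (-210*I*√82 - 39471)/(-48846 - 1865) = (-210*I*√82 - 39471)/(-50711) = (-210*I*√82 - 39471)*(-1/50711) = (-39471 - 210*I*√82)*(-1/50711) = 39471/50711 + 210*I*√82/50711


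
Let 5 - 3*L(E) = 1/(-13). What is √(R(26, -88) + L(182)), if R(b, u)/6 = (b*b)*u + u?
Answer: I*√60409778/13 ≈ 597.88*I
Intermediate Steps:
L(E) = 22/13 (L(E) = 5/3 - ⅓/(-13) = 5/3 - ⅓*(-1/13) = 5/3 + 1/39 = 22/13)
R(b, u) = 6*u + 6*u*b² (R(b, u) = 6*((b*b)*u + u) = 6*(b²*u + u) = 6*(u*b² + u) = 6*(u + u*b²) = 6*u + 6*u*b²)
√(R(26, -88) + L(182)) = √(6*(-88)*(1 + 26²) + 22/13) = √(6*(-88)*(1 + 676) + 22/13) = √(6*(-88)*677 + 22/13) = √(-357456 + 22/13) = √(-4646906/13) = I*√60409778/13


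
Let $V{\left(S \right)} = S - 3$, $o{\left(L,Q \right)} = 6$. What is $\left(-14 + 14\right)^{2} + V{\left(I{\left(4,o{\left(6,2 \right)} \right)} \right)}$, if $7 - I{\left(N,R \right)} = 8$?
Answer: $-4$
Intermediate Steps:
$I{\left(N,R \right)} = -1$ ($I{\left(N,R \right)} = 7 - 8 = -1$)
$V{\left(S \right)} = -3 + S$
$\left(-14 + 14\right)^{2} + V{\left(I{\left(4,o{\left(6,2 \right)} \right)} \right)} = \left(-14 + 14\right)^{2} - 4 = 0^{2} - 4 = 0 - 4 = -4$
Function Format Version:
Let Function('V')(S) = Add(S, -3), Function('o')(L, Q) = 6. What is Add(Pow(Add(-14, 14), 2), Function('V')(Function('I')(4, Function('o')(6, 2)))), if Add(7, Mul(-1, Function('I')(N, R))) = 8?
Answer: -4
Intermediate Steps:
Function('I')(N, R) = -1 (Function('I')(N, R) = Add(7, Mul(-1, 8)) = Add(7, -8) = -1)
Function('V')(S) = Add(-3, S)
Add(Pow(Add(-14, 14), 2), Function('V')(Function('I')(4, Function('o')(6, 2)))) = Add(Pow(Add(-14, 14), 2), Add(-3, -1)) = Add(Pow(0, 2), -4) = Add(0, -4) = -4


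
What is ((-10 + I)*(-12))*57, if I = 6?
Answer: 2736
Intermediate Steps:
((-10 + I)*(-12))*57 = ((-10 + 6)*(-12))*57 = -4*(-12)*57 = 48*57 = 2736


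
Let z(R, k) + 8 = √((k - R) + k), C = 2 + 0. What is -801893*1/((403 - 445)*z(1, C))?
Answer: -3207572/1281 - 801893*√3/2562 ≈ -3046.1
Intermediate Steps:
C = 2
z(R, k) = -8 + √(-R + 2*k) (z(R, k) = -8 + √((k - R) + k) = -8 + √(-R + 2*k))
-801893*1/((403 - 445)*z(1, C)) = -801893*1/((-8 + √(-1*1 + 2*2))*(403 - 445)) = -801893*(-1/(42*(-8 + √(-1 + 4)))) = -801893*(-1/(42*(-8 + √3))) = -801893/(336 - 42*√3)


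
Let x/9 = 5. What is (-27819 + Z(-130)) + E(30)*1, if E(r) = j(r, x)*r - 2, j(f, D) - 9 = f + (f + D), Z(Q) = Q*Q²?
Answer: -2221401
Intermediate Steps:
Z(Q) = Q³
x = 45 (x = 9*5 = 45)
j(f, D) = 9 + D + 2*f (j(f, D) = 9 + (f + (f + D)) = 9 + (f + (D + f)) = 9 + (D + 2*f) = 9 + D + 2*f)
E(r) = -2 + r*(54 + 2*r) (E(r) = (9 + 45 + 2*r)*r - 2 = (54 + 2*r)*r - 2 = r*(54 + 2*r) - 2 = -2 + r*(54 + 2*r))
(-27819 + Z(-130)) + E(30)*1 = (-27819 + (-130)³) + (-2 + 2*30*(27 + 30))*1 = (-27819 - 2197000) + (-2 + 2*30*57)*1 = -2224819 + (-2 + 3420)*1 = -2224819 + 3418*1 = -2224819 + 3418 = -2221401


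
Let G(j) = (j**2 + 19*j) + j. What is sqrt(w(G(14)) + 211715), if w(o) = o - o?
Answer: sqrt(211715) ≈ 460.13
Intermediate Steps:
G(j) = j**2 + 20*j
w(o) = 0
sqrt(w(G(14)) + 211715) = sqrt(0 + 211715) = sqrt(211715)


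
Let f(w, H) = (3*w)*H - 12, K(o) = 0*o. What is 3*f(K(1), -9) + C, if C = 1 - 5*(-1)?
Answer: -30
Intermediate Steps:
K(o) = 0
f(w, H) = -12 + 3*H*w (f(w, H) = 3*H*w - 12 = -12 + 3*H*w)
C = 6 (C = 1 + 5 = 6)
3*f(K(1), -9) + C = 3*(-12 + 3*(-9)*0) + 6 = 3*(-12 + 0) + 6 = 3*(-12) + 6 = -36 + 6 = -30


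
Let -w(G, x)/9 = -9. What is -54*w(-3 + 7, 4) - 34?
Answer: -4408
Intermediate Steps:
w(G, x) = 81 (w(G, x) = -9*(-9) = 81)
-54*w(-3 + 7, 4) - 34 = -54*81 - 34 = -4374 - 34 = -4408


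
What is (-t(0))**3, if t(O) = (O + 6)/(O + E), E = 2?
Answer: -27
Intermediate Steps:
t(O) = (6 + O)/(2 + O) (t(O) = (O + 6)/(O + 2) = (6 + O)/(2 + O))
(-t(0))**3 = (-(6 + 0)/(2 + 0))**3 = (-6/2)**3 = (-1*3)**3 = (-3)**3 = -27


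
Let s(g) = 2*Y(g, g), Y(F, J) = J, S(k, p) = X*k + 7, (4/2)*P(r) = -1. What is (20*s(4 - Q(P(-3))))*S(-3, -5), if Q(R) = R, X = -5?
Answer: 3960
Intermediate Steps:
P(r) = -½ (P(r) = (½)*(-1) = -½)
S(k, p) = 7 - 5*k (S(k, p) = -5*k + 7 = 7 - 5*k)
s(g) = 2*g
(20*s(4 - Q(P(-3))))*S(-3, -5) = (20*(2*(4 - 1*(-½))))*(7 - 5*(-3)) = (20*(2*(4 + ½)))*(7 + 15) = (20*(2*(9/2)))*22 = (20*9)*22 = 180*22 = 3960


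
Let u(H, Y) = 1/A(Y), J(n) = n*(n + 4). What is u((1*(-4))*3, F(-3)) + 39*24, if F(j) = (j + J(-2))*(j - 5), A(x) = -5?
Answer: 4679/5 ≈ 935.80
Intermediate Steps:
J(n) = n*(4 + n)
F(j) = (-5 + j)*(-4 + j) (F(j) = (j - 2*(4 - 2))*(j - 5) = (j - 2*2)*(-5 + j) = (j - 4)*(-5 + j) = (-4 + j)*(-5 + j) = (-5 + j)*(-4 + j))
u(H, Y) = -⅕ (u(H, Y) = 1/(-5) = -⅕)
u((1*(-4))*3, F(-3)) + 39*24 = -⅕ + 39*24 = -⅕ + 936 = 4679/5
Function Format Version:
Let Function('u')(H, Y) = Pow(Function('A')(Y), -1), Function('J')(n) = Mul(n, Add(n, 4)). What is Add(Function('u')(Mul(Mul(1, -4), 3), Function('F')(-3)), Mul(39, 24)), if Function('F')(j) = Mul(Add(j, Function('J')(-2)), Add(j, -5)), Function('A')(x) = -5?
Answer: Rational(4679, 5) ≈ 935.80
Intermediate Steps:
Function('J')(n) = Mul(n, Add(4, n))
Function('F')(j) = Mul(Add(-5, j), Add(-4, j)) (Function('F')(j) = Mul(Add(j, Mul(-2, Add(4, -2))), Add(j, -5)) = Mul(Add(j, Mul(-2, 2)), Add(-5, j)) = Mul(Add(j, -4), Add(-5, j)) = Mul(Add(-4, j), Add(-5, j)) = Mul(Add(-5, j), Add(-4, j)))
Function('u')(H, Y) = Rational(-1, 5) (Function('u')(H, Y) = Pow(-5, -1) = Rational(-1, 5))
Add(Function('u')(Mul(Mul(1, -4), 3), Function('F')(-3)), Mul(39, 24)) = Add(Rational(-1, 5), Mul(39, 24)) = Add(Rational(-1, 5), 936) = Rational(4679, 5)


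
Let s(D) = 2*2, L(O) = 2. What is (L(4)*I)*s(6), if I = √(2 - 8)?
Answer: 8*I*√6 ≈ 19.596*I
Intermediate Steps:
s(D) = 4
I = I*√6 (I = √(-6) = I*√6 ≈ 2.4495*I)
(L(4)*I)*s(6) = (2*(I*√6))*4 = (2*I*√6)*4 = 8*I*√6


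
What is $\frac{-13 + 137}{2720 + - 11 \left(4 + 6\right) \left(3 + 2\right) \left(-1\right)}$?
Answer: $\frac{62}{1635} \approx 0.03792$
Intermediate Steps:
$\frac{-13 + 137}{2720 + - 11 \left(4 + 6\right) \left(3 + 2\right) \left(-1\right)} = \frac{124}{2720 + \left(-11\right) 10 \cdot 5 \left(-1\right)} = \frac{124}{2720 - -550} = \frac{124}{2720 + 550} = \frac{124}{3270} = 124 \cdot \frac{1}{3270} = \frac{62}{1635}$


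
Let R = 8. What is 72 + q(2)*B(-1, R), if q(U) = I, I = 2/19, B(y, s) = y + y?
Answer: 1364/19 ≈ 71.789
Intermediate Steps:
B(y, s) = 2*y
I = 2/19 (I = 2*(1/19) = 2/19 ≈ 0.10526)
q(U) = 2/19
72 + q(2)*B(-1, R) = 72 + 2*(2*(-1))/19 = 72 + (2/19)*(-2) = 72 - 4/19 = 1364/19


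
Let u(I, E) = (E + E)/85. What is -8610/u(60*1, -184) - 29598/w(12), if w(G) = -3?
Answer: 2181269/184 ≈ 11855.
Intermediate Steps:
u(I, E) = 2*E/85 (u(I, E) = (2*E)*(1/85) = 2*E/85)
-8610/u(60*1, -184) - 29598/w(12) = -8610/((2/85)*(-184)) - 29598/(-3) = -8610/(-368/85) - 29598*(-1/3) = -8610*(-85/368) + 9866 = 365925/184 + 9866 = 2181269/184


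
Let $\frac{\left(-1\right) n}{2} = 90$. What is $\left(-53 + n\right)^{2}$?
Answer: $54289$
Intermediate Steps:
$n = -180$ ($n = \left(-2\right) 90 = -180$)
$\left(-53 + n\right)^{2} = \left(-53 - 180\right)^{2} = \left(-233\right)^{2} = 54289$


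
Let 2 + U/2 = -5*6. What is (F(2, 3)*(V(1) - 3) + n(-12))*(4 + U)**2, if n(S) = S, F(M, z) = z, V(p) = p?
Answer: -64800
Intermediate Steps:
U = -64 (U = -4 + 2*(-5*6) = -4 + 2*(-30) = -4 - 60 = -64)
(F(2, 3)*(V(1) - 3) + n(-12))*(4 + U)**2 = (3*(1 - 3) - 12)*(4 - 64)**2 = (3*(-2) - 12)*(-60)**2 = (-6 - 12)*3600 = -18*3600 = -64800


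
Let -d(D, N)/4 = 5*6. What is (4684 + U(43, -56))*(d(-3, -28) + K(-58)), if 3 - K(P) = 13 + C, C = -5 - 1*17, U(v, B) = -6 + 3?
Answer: -505548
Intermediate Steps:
U(v, B) = -3
C = -22 (C = -5 - 17 = -22)
d(D, N) = -120 (d(D, N) = -20*6 = -4*30 = -120)
K(P) = 12 (K(P) = 3 - (13 - 22) = 3 - 1*(-9) = 3 + 9 = 12)
(4684 + U(43, -56))*(d(-3, -28) + K(-58)) = (4684 - 3)*(-120 + 12) = 4681*(-108) = -505548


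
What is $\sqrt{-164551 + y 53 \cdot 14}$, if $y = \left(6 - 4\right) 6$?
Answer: $i \sqrt{155647} \approx 394.52 i$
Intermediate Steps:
$y = 12$ ($y = 2 \cdot 6 = 12$)
$\sqrt{-164551 + y 53 \cdot 14} = \sqrt{-164551 + 12 \cdot 53 \cdot 14} = \sqrt{-164551 + 636 \cdot 14} = \sqrt{-164551 + 8904} = \sqrt{-155647} = i \sqrt{155647}$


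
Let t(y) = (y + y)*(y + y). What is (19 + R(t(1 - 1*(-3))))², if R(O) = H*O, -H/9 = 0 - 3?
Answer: 3052009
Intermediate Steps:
t(y) = 4*y² (t(y) = (2*y)*(2*y) = 4*y²)
H = 27 (H = -9*(0 - 3) = -9*(-3) = 27)
R(O) = 27*O
(19 + R(t(1 - 1*(-3))))² = (19 + 27*(4*(1 - 1*(-3))²))² = (19 + 27*(4*(1 + 3)²))² = (19 + 27*(4*4²))² = (19 + 27*(4*16))² = (19 + 27*64)² = (19 + 1728)² = 1747² = 3052009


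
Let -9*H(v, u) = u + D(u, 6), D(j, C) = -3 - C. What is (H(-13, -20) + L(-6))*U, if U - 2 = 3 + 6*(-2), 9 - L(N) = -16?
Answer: -1778/9 ≈ -197.56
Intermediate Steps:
L(N) = 25 (L(N) = 9 - 1*(-16) = 9 + 16 = 25)
H(v, u) = 1 - u/9 (H(v, u) = -(u + (-3 - 1*6))/9 = -(u + (-3 - 6))/9 = -(u - 9)/9 = -(-9 + u)/9 = 1 - u/9)
U = -7 (U = 2 + (3 + 6*(-2)) = 2 + (3 - 12) = 2 - 9 = -7)
(H(-13, -20) + L(-6))*U = ((1 - ⅑*(-20)) + 25)*(-7) = ((1 + 20/9) + 25)*(-7) = (29/9 + 25)*(-7) = (254/9)*(-7) = -1778/9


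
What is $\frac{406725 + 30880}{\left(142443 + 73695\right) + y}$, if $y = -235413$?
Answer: $- \frac{87521}{3855} \approx -22.703$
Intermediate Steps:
$\frac{406725 + 30880}{\left(142443 + 73695\right) + y} = \frac{406725 + 30880}{\left(142443 + 73695\right) - 235413} = \frac{437605}{216138 - 235413} = \frac{437605}{-19275} = 437605 \left(- \frac{1}{19275}\right) = - \frac{87521}{3855}$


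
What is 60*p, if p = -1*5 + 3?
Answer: -120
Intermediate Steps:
p = -2 (p = -5 + 3 = -2)
60*p = 60*(-2) = -120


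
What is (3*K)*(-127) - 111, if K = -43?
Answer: 16272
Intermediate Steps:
(3*K)*(-127) - 111 = (3*(-43))*(-127) - 111 = -129*(-127) - 111 = 16383 - 111 = 16272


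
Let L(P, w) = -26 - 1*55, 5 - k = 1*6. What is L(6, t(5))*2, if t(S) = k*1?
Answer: -162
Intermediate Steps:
k = -1 (k = 5 - 6 = -1)
t(S) = -1 (t(S) = -1*1 = -1)
L(P, w) = -81 (L(P, w) = -26 - 55 = -81)
L(6, t(5))*2 = -81*2 = -162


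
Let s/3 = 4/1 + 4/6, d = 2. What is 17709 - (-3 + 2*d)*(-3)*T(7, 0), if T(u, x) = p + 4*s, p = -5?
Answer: 17862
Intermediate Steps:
s = 14 (s = 3*(4/1 + 4/6) = 3*(4*1 + 4*(1/6)) = 3*(4 + 2/3) = 3*(14/3) = 14)
T(u, x) = 51 (T(u, x) = -5 + 4*14 = -5 + 56 = 51)
17709 - (-3 + 2*d)*(-3)*T(7, 0) = 17709 - (-3 + 2*2)*(-3)*51 = 17709 - (-3 + 4)*(-3)*51 = 17709 - 1*(-3)*51 = 17709 - (-3)*51 = 17709 - 1*(-153) = 17709 + 153 = 17862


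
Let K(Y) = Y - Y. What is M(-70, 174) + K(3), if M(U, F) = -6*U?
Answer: 420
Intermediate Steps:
K(Y) = 0
M(-70, 174) + K(3) = -6*(-70) + 0 = 420 + 0 = 420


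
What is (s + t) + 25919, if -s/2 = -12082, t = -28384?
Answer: 21699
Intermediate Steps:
s = 24164 (s = -2*(-12082) = 24164)
(s + t) + 25919 = (24164 - 28384) + 25919 = -4220 + 25919 = 21699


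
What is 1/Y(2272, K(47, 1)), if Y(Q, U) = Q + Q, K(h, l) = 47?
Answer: 1/4544 ≈ 0.00022007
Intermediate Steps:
Y(Q, U) = 2*Q
1/Y(2272, K(47, 1)) = 1/(2*2272) = 1/4544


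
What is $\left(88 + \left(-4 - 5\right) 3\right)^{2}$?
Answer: $3721$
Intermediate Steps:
$\left(88 + \left(-4 - 5\right) 3\right)^{2} = \left(88 - 27\right)^{2} = 61^{2} = 3721$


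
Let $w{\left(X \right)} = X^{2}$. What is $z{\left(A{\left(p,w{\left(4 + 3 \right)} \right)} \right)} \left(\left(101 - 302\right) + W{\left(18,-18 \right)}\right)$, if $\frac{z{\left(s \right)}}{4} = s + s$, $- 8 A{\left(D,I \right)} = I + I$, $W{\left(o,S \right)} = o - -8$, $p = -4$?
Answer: $17150$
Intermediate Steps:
$W{\left(o,S \right)} = 8 + o$ ($W{\left(o,S \right)} = o + 8 = 8 + o$)
$A{\left(D,I \right)} = - \frac{I}{4}$ ($A{\left(D,I \right)} = - \frac{I + I}{8} = - \frac{2 I}{8} = - \frac{I}{4}$)
$z{\left(s \right)} = 8 s$ ($z{\left(s \right)} = 4 \left(s + s\right) = 4 \cdot 2 s = 8 s$)
$z{\left(A{\left(p,w{\left(4 + 3 \right)} \right)} \right)} \left(\left(101 - 302\right) + W{\left(18,-18 \right)}\right) = 8 \left(- \frac{\left(4 + 3\right)^{2}}{4}\right) \left(\left(101 - 302\right) + \left(8 + 18\right)\right) = 8 \left(- \frac{7^{2}}{4}\right) \left(-201 + 26\right) = 8 \left(\left(- \frac{1}{4}\right) 49\right) \left(-175\right) = 8 \left(- \frac{49}{4}\right) \left(-175\right) = \left(-98\right) \left(-175\right) = 17150$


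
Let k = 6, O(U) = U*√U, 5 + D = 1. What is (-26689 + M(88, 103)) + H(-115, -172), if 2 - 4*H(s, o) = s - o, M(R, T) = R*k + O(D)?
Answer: -104699/4 - 8*I ≈ -26175.0 - 8.0*I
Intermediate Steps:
D = -4 (D = -5 + 1 = -4)
O(U) = U^(3/2)
M(R, T) = -8*I + 6*R (M(R, T) = R*6 + (-4)^(3/2) = 6*R - 8*I = -8*I + 6*R)
H(s, o) = ½ - s/4 + o/4 (H(s, o) = ½ - (s - o)/4 = ½ + (-s/4 + o/4) = ½ - s/4 + o/4)
(-26689 + M(88, 103)) + H(-115, -172) = (-26689 + (-8*I + 6*88)) + (½ - ¼*(-115) + (¼)*(-172)) = (-26689 + (-8*I + 528)) + (½ + 115/4 - 43) = (-26689 + (528 - 8*I)) - 55/4 = (-26161 - 8*I) - 55/4 = -104699/4 - 8*I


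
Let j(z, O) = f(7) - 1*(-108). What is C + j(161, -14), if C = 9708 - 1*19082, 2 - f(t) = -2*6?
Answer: -9252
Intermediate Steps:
f(t) = 14 (f(t) = 2 - (-2)*6 = 2 - 1*(-12) = 2 + 12 = 14)
C = -9374 (C = 9708 - 19082 = -9374)
j(z, O) = 122 (j(z, O) = 14 - 1*(-108) = 14 + 108 = 122)
C + j(161, -14) = -9374 + 122 = -9252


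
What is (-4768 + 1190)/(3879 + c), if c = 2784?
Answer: -3578/6663 ≈ -0.53699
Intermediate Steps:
(-4768 + 1190)/(3879 + c) = (-4768 + 1190)/(3879 + 2784) = -3578/6663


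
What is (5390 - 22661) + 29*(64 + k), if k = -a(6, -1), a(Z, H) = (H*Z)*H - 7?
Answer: -15386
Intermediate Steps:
a(Z, H) = -7 + Z*H² (a(Z, H) = Z*H² - 7 = -7 + Z*H²)
k = 1 (k = -(-7 + 6*(-1)²) = -(-7 + 6*1) = -(-7 + 6) = -1*(-1) = 1)
(5390 - 22661) + 29*(64 + k) = (5390 - 22661) + 29*(64 + 1) = -17271 + 29*65 = -17271 + 1885 = -15386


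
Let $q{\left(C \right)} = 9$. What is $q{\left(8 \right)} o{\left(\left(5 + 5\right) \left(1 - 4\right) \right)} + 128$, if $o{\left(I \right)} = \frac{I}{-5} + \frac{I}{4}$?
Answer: $\frac{229}{2} \approx 114.5$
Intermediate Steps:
$o{\left(I \right)} = \frac{I}{20}$ ($o{\left(I \right)} = I \left(- \frac{1}{5}\right) + I \frac{1}{4} = - \frac{I}{5} + \frac{I}{4} = \frac{I}{20}$)
$q{\left(8 \right)} o{\left(\left(5 + 5\right) \left(1 - 4\right) \right)} + 128 = 9 \frac{\left(5 + 5\right) \left(1 - 4\right)}{20} + 128 = 9 \frac{10 \left(-3\right)}{20} + 128 = 9 \cdot \frac{1}{20} \left(-30\right) + 128 = 9 \left(- \frac{3}{2}\right) + 128 = - \frac{27}{2} + 128 = \frac{229}{2}$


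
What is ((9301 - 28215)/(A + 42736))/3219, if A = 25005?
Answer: -18914/218058279 ≈ -8.6738e-5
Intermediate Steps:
((9301 - 28215)/(A + 42736))/3219 = ((9301 - 28215)/(25005 + 42736))/3219 = -18914/67741*(1/3219) = -18914*1/67741*(1/3219) = -18914/67741*1/3219 = -18914/218058279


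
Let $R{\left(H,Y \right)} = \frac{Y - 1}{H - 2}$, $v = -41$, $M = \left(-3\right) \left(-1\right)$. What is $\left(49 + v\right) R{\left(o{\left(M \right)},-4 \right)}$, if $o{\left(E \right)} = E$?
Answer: $-40$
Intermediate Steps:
$M = 3$
$R{\left(H,Y \right)} = \frac{-1 + Y}{-2 + H}$
$\left(49 + v\right) R{\left(o{\left(M \right)},-4 \right)} = \left(49 - 41\right) \frac{-1 - 4}{-2 + 3} = 8 \cdot 1^{-1} \left(-5\right) = 8 \cdot 1 \left(-5\right) = 8 \left(-5\right) = -40$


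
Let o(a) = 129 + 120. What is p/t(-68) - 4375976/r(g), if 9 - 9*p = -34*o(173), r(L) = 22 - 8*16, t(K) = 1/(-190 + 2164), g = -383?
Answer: 100707038/53 ≈ 1.9001e+6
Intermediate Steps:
t(K) = 1/1974
o(a) = 249
r(L) = -106 (r(L) = 22 - 128 = -106)
p = 2825/3 (p = 1 - (-34)*249/9 = 1 - 1/9*(-8466) = 1 + 2822/3 = 2825/3 ≈ 941.67)
p/t(-68) - 4375976/r(g) = 2825/(3*(1/1974)) - 4375976/(-106) = (2825/3)*1974 - 4375976*(-1/106) = 1858850 + 2187988/53 = 100707038/53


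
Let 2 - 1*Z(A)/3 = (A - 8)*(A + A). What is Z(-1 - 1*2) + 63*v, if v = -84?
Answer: -5484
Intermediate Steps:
Z(A) = 6 - 6*A*(-8 + A) (Z(A) = 6 - 3*(A - 8)*(A + A) = 6 - 3*(-8 + A)*2*A = 6 - 6*A*(-8 + A))
Z(-1 - 1*2) + 63*v = (6 - 6*(-1 - 1*2)² + 48*(-1 - 1*2)) + 63*(-84) = (6 - 6*(-1 - 2)² + 48*(-1 - 2)) - 5292 = (6 - 6*(-3)² + 48*(-3)) - 5292 = (6 - 6*9 - 144) - 5292 = (6 - 54 - 144) - 5292 = -192 - 5292 = -5484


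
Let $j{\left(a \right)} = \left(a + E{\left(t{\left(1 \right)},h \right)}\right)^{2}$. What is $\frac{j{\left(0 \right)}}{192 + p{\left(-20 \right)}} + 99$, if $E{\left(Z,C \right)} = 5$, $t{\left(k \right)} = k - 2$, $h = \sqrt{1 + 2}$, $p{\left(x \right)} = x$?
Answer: $\frac{17053}{172} \approx 99.145$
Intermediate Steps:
$h = \sqrt{3} \approx 1.732$
$t{\left(k \right)} = -2 + k$
$j{\left(a \right)} = \left(5 + a\right)^{2}$ ($j{\left(a \right)} = \left(a + 5\right)^{2} = \left(5 + a\right)^{2}$)
$\frac{j{\left(0 \right)}}{192 + p{\left(-20 \right)}} + 99 = \frac{\left(5 + 0\right)^{2}}{192 - 20} + 99 = \frac{5^{2}}{172} + 99 = \frac{1}{172} \cdot 25 + 99 = \frac{25}{172} + 99 = \frac{17053}{172}$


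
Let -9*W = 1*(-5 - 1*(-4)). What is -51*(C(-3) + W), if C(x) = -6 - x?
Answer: 442/3 ≈ 147.33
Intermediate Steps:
W = ⅑ (W = -(-5 - 1*(-4))/9 = -(-5 + 4)/9 = -(-1)/9 = -⅑*(-1) = ⅑ ≈ 0.11111)
-51*(C(-3) + W) = -51*((-6 - 1*(-3)) + ⅑) = -51*((-6 + 3) + ⅑) = -51*(-3 + ⅑) = -51*(-26/9) = 442/3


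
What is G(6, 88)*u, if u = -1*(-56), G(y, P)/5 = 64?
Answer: 17920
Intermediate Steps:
G(y, P) = 320 (G(y, P) = 5*64 = 320)
u = 56
G(6, 88)*u = 320*56 = 17920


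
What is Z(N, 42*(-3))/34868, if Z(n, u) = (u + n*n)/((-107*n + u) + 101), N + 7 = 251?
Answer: -29705/455602722 ≈ -6.5199e-5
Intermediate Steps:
N = 244 (N = -7 + 251 = 244)
Z(n, u) = (u + n**2)/(101 + u - 107*n) (Z(n, u) = (u + n**2)/((u - 107*n) + 101) = (u + n**2)/(101 + u - 107*n))
Z(N, 42*(-3))/34868 = ((42*(-3) + 244**2)/(101 + 42*(-3) - 107*244))/34868 = ((-126 + 59536)/(101 - 126 - 26108))*(1/34868) = (59410/(-26133))*(1/34868) = -1/26133*59410*(1/34868) = -59410/26133*1/34868 = -29705/455602722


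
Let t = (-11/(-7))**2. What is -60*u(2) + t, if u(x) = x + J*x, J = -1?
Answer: 121/49 ≈ 2.4694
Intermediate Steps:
u(x) = 0 (u(x) = x - x = 0)
t = 121/49 (t = (-11*(-1/7))**2 = (11/7)**2 = 121/49 ≈ 2.4694)
-60*u(2) + t = -60*0 + 121/49 = 0 + 121/49 = 121/49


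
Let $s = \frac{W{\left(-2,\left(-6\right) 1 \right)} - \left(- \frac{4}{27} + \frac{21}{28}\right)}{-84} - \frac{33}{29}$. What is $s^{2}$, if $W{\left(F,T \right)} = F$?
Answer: $\frac{84813165529}{69215295744} \approx 1.2254$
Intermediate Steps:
$s = - \frac{291227}{263088}$ ($s = \frac{-2 - \left(- \frac{4}{27} + \frac{21}{28}\right)}{-84} - \frac{33}{29} = \left(-2 - \left(\left(-4\right) \frac{1}{27} + 21 \cdot \frac{1}{28}\right)\right) \left(- \frac{1}{84}\right) - \frac{33}{29} = \left(-2 - \left(- \frac{4}{27} + \frac{3}{4}\right)\right) \left(- \frac{1}{84}\right) - \frac{33}{29} = \left(-2 - \frac{65}{108}\right) \left(- \frac{1}{84}\right) - \frac{33}{29} = \left(- \frac{281}{108}\right) \left(- \frac{1}{84}\right) - \frac{33}{29} = \frac{281}{9072} - \frac{33}{29} = - \frac{291227}{263088} \approx -1.107$)
$s^{2} = \left(- \frac{291227}{263088}\right)^{2} = \frac{84813165529}{69215295744}$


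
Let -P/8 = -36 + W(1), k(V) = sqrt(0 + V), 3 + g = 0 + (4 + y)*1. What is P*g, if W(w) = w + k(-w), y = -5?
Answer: -1120 + 32*I ≈ -1120.0 + 32.0*I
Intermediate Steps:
g = -4 (g = -3 + (0 + (4 - 5)*1) = -3 + (0 - 1*1) = -3 + (0 - 1) = -3 - 1 = -4)
k(V) = sqrt(V)
W(w) = w + sqrt(-w)
P = 280 - 8*I (P = -8*(-36 + (1 + sqrt(-1*1))) = -8*(-36 + (1 + sqrt(-1))) = -8*(-36 + (1 + I)) = -8*(-35 + I) = 280 - 8*I ≈ 280.0 - 8.0*I)
P*g = (280 - 8*I)*(-4) = -1120 + 32*I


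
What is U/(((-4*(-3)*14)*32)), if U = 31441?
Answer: 31441/5376 ≈ 5.8484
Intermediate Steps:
U/(((-4*(-3)*14)*32)) = 31441/(((-4*(-3)*14)*32)) = 31441/(((12*14)*32)) = 31441/((168*32)) = 31441/5376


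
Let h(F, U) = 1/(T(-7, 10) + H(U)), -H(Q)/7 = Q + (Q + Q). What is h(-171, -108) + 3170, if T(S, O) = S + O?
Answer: 7199071/2271 ≈ 3170.0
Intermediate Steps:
T(S, O) = O + S
H(Q) = -21*Q (H(Q) = -7*(Q + (Q + Q)) = -7*(Q + 2*Q) = -21*Q)
h(F, U) = 1/(3 - 21*U) (h(F, U) = 1/((10 - 7) - 21*U) = 1/(3 - 21*U))
h(-171, -108) + 3170 = -1/(-3 + 21*(-108)) + 3170 = -1/(-3 - 2268) + 3170 = -1/(-2271) + 3170 = -1*(-1/2271) + 3170 = 1/2271 + 3170 = 7199071/2271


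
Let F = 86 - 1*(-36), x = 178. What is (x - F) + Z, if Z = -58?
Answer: -2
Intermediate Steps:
F = 122 (F = 86 + 36 = 122)
(x - F) + Z = (178 - 1*122) - 58 = (178 - 122) - 58 = 56 - 58 = -2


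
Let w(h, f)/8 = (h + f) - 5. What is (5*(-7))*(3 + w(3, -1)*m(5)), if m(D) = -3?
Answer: -2625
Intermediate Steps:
w(h, f) = -40 + 8*f + 8*h (w(h, f) = 8*((h + f) - 5) = 8*((f + h) - 5) = 8*(-5 + f + h) = -40 + 8*f + 8*h)
(5*(-7))*(3 + w(3, -1)*m(5)) = (5*(-7))*(3 + (-40 + 8*(-1) + 8*3)*(-3)) = -35*(3 + (-40 - 8 + 24)*(-3)) = -35*(3 - 24*(-3)) = -35*(3 + 72) = -35*75 = -2625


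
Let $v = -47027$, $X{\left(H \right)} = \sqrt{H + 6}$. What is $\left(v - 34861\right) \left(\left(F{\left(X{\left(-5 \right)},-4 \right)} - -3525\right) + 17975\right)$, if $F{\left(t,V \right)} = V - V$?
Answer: $-1760592000$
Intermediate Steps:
$X{\left(H \right)} = \sqrt{6 + H}$
$F{\left(t,V \right)} = 0$
$\left(v - 34861\right) \left(\left(F{\left(X{\left(-5 \right)},-4 \right)} - -3525\right) + 17975\right) = \left(-47027 - 34861\right) \left(\left(0 - -3525\right) + 17975\right) = - 81888 \left(\left(0 + 3525\right) + 17975\right) = - 81888 \left(3525 + 17975\right) = \left(-81888\right) 21500 = -1760592000$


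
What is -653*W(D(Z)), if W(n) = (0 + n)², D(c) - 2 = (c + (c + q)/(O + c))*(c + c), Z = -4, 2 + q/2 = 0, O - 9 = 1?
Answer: -11725268/9 ≈ -1.3028e+6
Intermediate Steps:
O = 10 (O = 9 + 1 = 10)
q = -4 (q = -4 + 2*0 = -4 + 0 = -4)
D(c) = 2 + 2*c*(c + (-4 + c)/(10 + c)) (D(c) = 2 + (c + (c - 4)/(10 + c))*(c + c) = 2 + (c + (-4 + c)/(10 + c))*(2*c) = 2 + 2*c*(c + (-4 + c)/(10 + c)))
W(n) = n²
-653*W(D(Z)) = -653*4*(10 + (-4)³ - 3*(-4) + 11*(-4)²)²/(10 - 4)² = -653*(10 - 64 + 12 + 11*16)²/9 = -653*(10 - 64 + 12 + 176)²/9 = -653*(2*(⅙)*134)² = -653*(134/3)² = -653*17956/9 = -11725268/9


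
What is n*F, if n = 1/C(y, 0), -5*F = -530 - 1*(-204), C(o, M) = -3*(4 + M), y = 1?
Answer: -163/30 ≈ -5.4333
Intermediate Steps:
C(o, M) = -12 - 3*M
F = 326/5 (F = -(-530 - 1*(-204))/5 = -(-530 + 204)/5 = -1/5*(-326) = 326/5 ≈ 65.200)
n = -1/12 (n = 1/(-12 - 3*0) = 1/(-12 + 0) = 1/(-12) = -1/12 ≈ -0.083333)
n*F = -1/12*326/5 = -163/30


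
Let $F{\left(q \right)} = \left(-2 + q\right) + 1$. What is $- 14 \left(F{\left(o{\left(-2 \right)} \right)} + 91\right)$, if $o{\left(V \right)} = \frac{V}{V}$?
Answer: $-1274$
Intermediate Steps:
$o{\left(V \right)} = 1$
$F{\left(q \right)} = -1 + q$
$- 14 \left(F{\left(o{\left(-2 \right)} \right)} + 91\right) = - 14 \left(\left(-1 + 1\right) + 91\right) = - 14 \left(0 + 91\right) = \left(-14\right) 91 = -1274$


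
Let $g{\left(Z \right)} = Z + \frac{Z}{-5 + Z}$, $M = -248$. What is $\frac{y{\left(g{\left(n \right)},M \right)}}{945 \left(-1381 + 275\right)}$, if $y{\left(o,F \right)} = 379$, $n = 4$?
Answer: $- \frac{379}{1045170} \approx -0.00036262$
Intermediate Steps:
$\frac{y{\left(g{\left(n \right)},M \right)}}{945 \left(-1381 + 275\right)} = \frac{379}{945 \left(-1381 + 275\right)} = \frac{379}{945 \left(-1106\right)} = \frac{379}{-1045170} = 379 \left(- \frac{1}{1045170}\right) = - \frac{379}{1045170}$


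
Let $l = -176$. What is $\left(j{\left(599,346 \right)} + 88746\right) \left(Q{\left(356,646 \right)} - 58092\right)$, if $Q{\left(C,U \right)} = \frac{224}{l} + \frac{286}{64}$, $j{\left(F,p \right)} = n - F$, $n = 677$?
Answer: $- \frac{227025916677}{44} \approx -5.1597 \cdot 10^{9}$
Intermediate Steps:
$j{\left(F,p \right)} = 677 - F$
$Q{\left(C,U \right)} = \frac{1125}{352}$ ($Q{\left(C,U \right)} = \frac{224}{-176} + \frac{286}{64} = 224 \left(- \frac{1}{176}\right) + 286 \cdot \frac{1}{64} = - \frac{14}{11} + \frac{143}{32} = \frac{1125}{352}$)
$\left(j{\left(599,346 \right)} + 88746\right) \left(Q{\left(356,646 \right)} - 58092\right) = \left(\left(677 - 599\right) + 88746\right) \left(\frac{1125}{352} - 58092\right) = \left(\left(677 - 599\right) + 88746\right) \left(- \frac{20447259}{352}\right) = \left(78 + 88746\right) \left(- \frac{20447259}{352}\right) = 88824 \left(- \frac{20447259}{352}\right) = - \frac{227025916677}{44}$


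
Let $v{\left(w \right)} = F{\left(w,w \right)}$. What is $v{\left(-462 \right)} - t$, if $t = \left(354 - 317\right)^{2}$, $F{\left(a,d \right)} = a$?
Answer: $-1831$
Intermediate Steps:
$v{\left(w \right)} = w$
$t = 1369$ ($t = 37^{2} = 1369$)
$v{\left(-462 \right)} - t = -462 - 1369 = -1831$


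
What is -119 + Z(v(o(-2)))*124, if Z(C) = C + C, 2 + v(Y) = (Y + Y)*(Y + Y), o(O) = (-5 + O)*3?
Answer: 436857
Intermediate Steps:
o(O) = -15 + 3*O
v(Y) = -2 + 4*Y**2 (v(Y) = -2 + (Y + Y)*(Y + Y) = -2 + (2*Y)*(2*Y) = -2 + 4*Y**2)
Z(C) = 2*C
-119 + Z(v(o(-2)))*124 = -119 + (2*(-2 + 4*(-15 + 3*(-2))**2))*124 = -119 + (2*(-2 + 4*(-15 - 6)**2))*124 = -119 + (2*(-2 + 4*(-21)**2))*124 = -119 + (2*(-2 + 4*441))*124 = -119 + (2*(-2 + 1764))*124 = -119 + (2*1762)*124 = -119 + 3524*124 = -119 + 436976 = 436857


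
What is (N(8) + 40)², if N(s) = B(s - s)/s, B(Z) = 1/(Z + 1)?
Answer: 103041/64 ≈ 1610.0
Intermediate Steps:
B(Z) = 1/(1 + Z)
N(s) = 1/s (N(s) = 1/((1 + (s - s))*s) = 1/((1 + 0)*s) = 1/(1*s) = 1/s)
(N(8) + 40)² = (1/8 + 40)² = (⅛ + 40)² = (321/8)² = 103041/64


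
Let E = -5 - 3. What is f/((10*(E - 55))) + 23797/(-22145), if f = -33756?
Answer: 24417817/465045 ≈ 52.506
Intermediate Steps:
E = -8
f/((10*(E - 55))) + 23797/(-22145) = -33756*1/(10*(-8 - 55)) + 23797/(-22145) = -33756/(10*(-63)) + 23797*(-1/22145) = -33756/(-630) - 23797/22145 = -33756*(-1/630) - 23797/22145 = 5626/105 - 23797/22145 = 24417817/465045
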